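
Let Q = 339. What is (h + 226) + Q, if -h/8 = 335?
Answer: -2115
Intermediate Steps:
h = -2680 (h = -8*335 = -2680)
(h + 226) + Q = (-2680 + 226) + 339 = -2454 + 339 = -2115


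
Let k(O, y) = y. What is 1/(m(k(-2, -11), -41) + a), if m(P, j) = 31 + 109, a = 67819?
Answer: 1/67959 ≈ 1.4715e-5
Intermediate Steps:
m(P, j) = 140
1/(m(k(-2, -11), -41) + a) = 1/(140 + 67819) = 1/67959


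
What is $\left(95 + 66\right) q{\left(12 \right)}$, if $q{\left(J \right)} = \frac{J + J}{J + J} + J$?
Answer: $2093$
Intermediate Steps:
$q{\left(J \right)} = 1 + J$ ($q{\left(J \right)} = \frac{2 J}{2 J} + J = 2 J \frac{1}{2 J} + J = 1 + J$)
$\left(95 + 66\right) q{\left(12 \right)} = \left(95 + 66\right) \left(1 + 12\right) = 161 \cdot 13 = 2093$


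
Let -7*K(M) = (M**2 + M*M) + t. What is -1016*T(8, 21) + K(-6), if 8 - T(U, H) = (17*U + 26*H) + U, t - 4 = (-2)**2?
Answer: 4850304/7 ≈ 6.9290e+5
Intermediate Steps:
t = 8 (t = 4 + (-2)**2 = 4 + 4 = 8)
K(M) = -8/7 - 2*M**2/7 (K(M) = -((M**2 + M*M) + 8)/7 = -((M**2 + M**2) + 8)/7 = -(2*M**2 + 8)/7 = -(8 + 2*M**2)/7 = -8/7 - 2*M**2/7)
T(U, H) = 8 - 26*H - 18*U (T(U, H) = 8 - ((17*U + 26*H) + U) = 8 - (18*U + 26*H) = 8 + (-26*H - 18*U) = 8 - 26*H - 18*U)
-1016*T(8, 21) + K(-6) = -1016*(8 - 26*21 - 18*8) + (-8/7 - 2/7*(-6)**2) = -1016*(8 - 546 - 144) + (-8/7 - 2/7*36) = -1016*(-682) + (-8/7 - 72/7) = 692912 - 80/7 = 4850304/7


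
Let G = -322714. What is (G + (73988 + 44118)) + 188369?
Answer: -16239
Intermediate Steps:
(G + (73988 + 44118)) + 188369 = (-322714 + (73988 + 44118)) + 188369 = (-322714 + 118106) + 188369 = -204608 + 188369 = -16239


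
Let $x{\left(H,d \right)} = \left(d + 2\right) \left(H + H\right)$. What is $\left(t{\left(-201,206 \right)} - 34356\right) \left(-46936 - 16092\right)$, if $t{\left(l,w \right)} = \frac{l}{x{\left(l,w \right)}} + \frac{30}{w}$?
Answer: $\frac{23195557390565}{10712} \approx 2.1654 \cdot 10^{9}$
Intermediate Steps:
$x{\left(H,d \right)} = 2 H \left(2 + d\right)$ ($x{\left(H,d \right)} = \left(2 + d\right) 2 H = 2 H \left(2 + d\right)$)
$t{\left(l,w \right)} = \frac{1}{2 \left(2 + w\right)} + \frac{30}{w}$ ($t{\left(l,w \right)} = \frac{l}{2 l \left(2 + w\right)} + \frac{30}{w} = l \frac{1}{2 l \left(2 + w\right)} + \frac{30}{w} = \frac{1}{2 \left(2 + w\right)} + \frac{30}{w}$)
$\left(t{\left(-201,206 \right)} - 34356\right) \left(-46936 - 16092\right) = \left(\frac{120 + 61 \cdot 206}{2 \cdot 206 \left(2 + 206\right)} - 34356\right) \left(-46936 - 16092\right) = \left(\frac{1}{2} \cdot \frac{1}{206} \cdot \frac{1}{208} \left(120 + 12566\right) - 34356\right) \left(-63028\right) = \left(\frac{1}{2} \cdot \frac{1}{206} \cdot \frac{1}{208} \cdot 12686 - 34356\right) \left(-63028\right) = \left(\frac{6343}{42848} - 34356\right) \left(-63028\right) = \left(- \frac{1472079545}{42848}\right) \left(-63028\right) = \frac{23195557390565}{10712}$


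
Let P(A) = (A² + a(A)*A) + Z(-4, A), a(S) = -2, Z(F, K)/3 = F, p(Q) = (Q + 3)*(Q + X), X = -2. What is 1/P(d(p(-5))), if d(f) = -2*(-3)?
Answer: 1/12 ≈ 0.083333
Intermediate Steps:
p(Q) = (-2 + Q)*(3 + Q) (p(Q) = (Q + 3)*(Q - 2) = (3 + Q)*(-2 + Q) = (-2 + Q)*(3 + Q))
d(f) = 6
Z(F, K) = 3*F
P(A) = -12 + A² - 2*A (P(A) = (A² - 2*A) + 3*(-4) = (A² - 2*A) - 12 = -12 + A² - 2*A)
1/P(d(p(-5))) = 1/(-12 + 6² - 2*6) = 1/(-12 + 36 - 12) = 1/12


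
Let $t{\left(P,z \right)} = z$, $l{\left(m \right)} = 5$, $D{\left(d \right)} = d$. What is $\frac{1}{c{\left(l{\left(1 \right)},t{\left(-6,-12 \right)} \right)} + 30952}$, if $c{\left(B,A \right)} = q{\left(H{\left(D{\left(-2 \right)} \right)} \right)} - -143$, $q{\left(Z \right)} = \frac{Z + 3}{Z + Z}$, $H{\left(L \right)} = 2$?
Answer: $\frac{4}{124385} \approx 3.2158 \cdot 10^{-5}$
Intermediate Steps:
$q{\left(Z \right)} = \frac{3 + Z}{2 Z}$
$c{\left(B,A \right)} = \frac{577}{4}$ ($c{\left(B,A \right)} = \frac{3 + 2}{2 \cdot 2} - -143 = \frac{1}{2} \cdot \frac{1}{2} \cdot 5 + 143 = \frac{5}{4} + 143 = \frac{577}{4}$)
$\frac{1}{c{\left(l{\left(1 \right)},t{\left(-6,-12 \right)} \right)} + 30952} = \frac{1}{\frac{577}{4} + 30952} = \frac{1}{\frac{124385}{4}} = \frac{4}{124385}$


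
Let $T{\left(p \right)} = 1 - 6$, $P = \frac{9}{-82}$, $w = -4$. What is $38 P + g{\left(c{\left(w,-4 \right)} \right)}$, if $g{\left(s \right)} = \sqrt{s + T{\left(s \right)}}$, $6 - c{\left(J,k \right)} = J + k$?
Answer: $- \frac{48}{41} \approx -1.1707$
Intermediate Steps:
$P = - \frac{9}{82}$ ($P = 9 \left(- \frac{1}{82}\right) = - \frac{9}{82} \approx -0.10976$)
$T{\left(p \right)} = -5$ ($T{\left(p \right)} = 1 - 6 = -5$)
$c{\left(J,k \right)} = 6 - J - k$ ($c{\left(J,k \right)} = 6 - \left(J + k\right) = 6 - J - k$)
$g{\left(s \right)} = \sqrt{-5 + s}$ ($g{\left(s \right)} = \sqrt{s - 5} = \sqrt{-5 + s}$)
$38 P + g{\left(c{\left(w,-4 \right)} \right)} = 38 \left(- \frac{9}{82}\right) + \sqrt{-5 - -14} = - \frac{171}{41} + \sqrt{-5 + \left(6 + 4 + 4\right)} = - \frac{171}{41} + \sqrt{-5 + 14} = - \frac{171}{41} + \sqrt{9} = - \frac{171}{41} + 3 = - \frac{48}{41}$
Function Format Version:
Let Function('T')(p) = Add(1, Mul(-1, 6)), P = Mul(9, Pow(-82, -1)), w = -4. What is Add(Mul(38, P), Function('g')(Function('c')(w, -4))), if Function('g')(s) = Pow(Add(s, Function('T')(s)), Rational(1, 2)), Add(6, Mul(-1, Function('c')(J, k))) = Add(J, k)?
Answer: Rational(-48, 41) ≈ -1.1707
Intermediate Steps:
P = Rational(-9, 82) (P = Mul(9, Rational(-1, 82)) = Rational(-9, 82) ≈ -0.10976)
Function('T')(p) = -5 (Function('T')(p) = Add(1, -6) = -5)
Function('c')(J, k) = Add(6, Mul(-1, J), Mul(-1, k)) (Function('c')(J, k) = Add(6, Mul(-1, Add(J, k))) = Add(6, Add(Mul(-1, J), Mul(-1, k))) = Add(6, Mul(-1, J), Mul(-1, k)))
Function('g')(s) = Pow(Add(-5, s), Rational(1, 2)) (Function('g')(s) = Pow(Add(s, -5), Rational(1, 2)) = Pow(Add(-5, s), Rational(1, 2)))
Add(Mul(38, P), Function('g')(Function('c')(w, -4))) = Add(Mul(38, Rational(-9, 82)), Pow(Add(-5, Add(6, Mul(-1, -4), Mul(-1, -4))), Rational(1, 2))) = Add(Rational(-171, 41), Pow(Add(-5, Add(6, 4, 4)), Rational(1, 2))) = Add(Rational(-171, 41), Pow(Add(-5, 14), Rational(1, 2))) = Add(Rational(-171, 41), Pow(9, Rational(1, 2))) = Add(Rational(-171, 41), 3) = Rational(-48, 41)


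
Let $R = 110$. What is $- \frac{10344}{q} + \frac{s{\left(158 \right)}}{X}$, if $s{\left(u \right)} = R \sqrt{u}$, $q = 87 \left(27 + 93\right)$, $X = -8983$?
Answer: $- \frac{431}{435} - \frac{110 \sqrt{158}}{8983} \approx -1.1447$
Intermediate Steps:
$q = 10440$ ($q = 87 \cdot 120 = 10440$)
$s{\left(u \right)} = 110 \sqrt{u}$
$- \frac{10344}{q} + \frac{s{\left(158 \right)}}{X} = - \frac{10344}{10440} + \frac{110 \sqrt{158}}{-8983} = \left(-10344\right) \frac{1}{10440} + 110 \sqrt{158} \left(- \frac{1}{8983}\right) = - \frac{431}{435} - \frac{110 \sqrt{158}}{8983}$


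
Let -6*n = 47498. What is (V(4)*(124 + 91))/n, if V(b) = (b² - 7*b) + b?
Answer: 5160/23749 ≈ 0.21727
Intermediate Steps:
n = -23749/3 (n = -⅙*47498 = -23749/3 ≈ -7916.3)
V(b) = b² - 6*b
(V(4)*(124 + 91))/n = ((4*(-6 + 4))*(124 + 91))/(-23749/3) = ((4*(-2))*215)*(-3/23749) = -8*215*(-3/23749) = -1720*(-3/23749) = 5160/23749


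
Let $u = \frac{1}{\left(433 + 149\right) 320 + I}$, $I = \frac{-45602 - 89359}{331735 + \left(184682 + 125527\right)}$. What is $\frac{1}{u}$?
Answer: $\frac{119555515599}{641944} \approx 1.8624 \cdot 10^{5}$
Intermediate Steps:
$I = - \frac{134961}{641944}$ ($I = - \frac{134961}{331735 + 310209} = - \frac{134961}{641944} \approx -0.21024$)
$u = \frac{641944}{119555515599}$ ($u = \frac{1}{\left(433 + 149\right) 320 - \frac{134961}{641944}} = \frac{1}{582 \cdot 320 - \frac{134961}{641944}} = \frac{1}{186240 - \frac{134961}{641944}} = \frac{1}{\frac{119555515599}{641944}} = \frac{641944}{119555515599} \approx 5.3694 \cdot 10^{-6}$)
$\frac{1}{u} = \frac{1}{\frac{641944}{119555515599}} = \frac{119555515599}{641944}$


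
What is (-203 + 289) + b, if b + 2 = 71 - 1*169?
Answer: -14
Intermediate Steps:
b = -100 (b = -2 + (71 - 1*169) = -2 + (71 - 169) = -2 - 98 = -100)
(-203 + 289) + b = (-203 + 289) - 100 = 86 - 100 = -14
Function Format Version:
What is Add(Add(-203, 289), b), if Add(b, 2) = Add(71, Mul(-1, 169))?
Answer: -14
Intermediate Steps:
b = -100 (b = Add(-2, Add(71, Mul(-1, 169))) = Add(-2, Add(71, -169)) = Add(-2, -98) = -100)
Add(Add(-203, 289), b) = Add(Add(-203, 289), -100) = Add(86, -100) = -14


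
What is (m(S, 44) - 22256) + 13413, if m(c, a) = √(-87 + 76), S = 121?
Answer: -8843 + I*√11 ≈ -8843.0 + 3.3166*I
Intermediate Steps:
m(c, a) = I*√11 (m(c, a) = √(-11) = I*√11)
(m(S, 44) - 22256) + 13413 = (I*√11 - 22256) + 13413 = (-22256 + I*√11) + 13413 = -8843 + I*√11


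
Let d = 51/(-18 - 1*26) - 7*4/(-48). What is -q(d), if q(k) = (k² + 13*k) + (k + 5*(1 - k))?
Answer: -163/1089 ≈ -0.14968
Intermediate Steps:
d = -19/33 (d = 51/(-18 - 26) - 28*(-1/48) = 51/(-44) + 7/12 = 51*(-1/44) + 7/12 = -51/44 + 7/12 = -19/33 ≈ -0.57576)
q(k) = 5 + k² + 9*k (q(k) = (k² + 13*k) + (k + (5 - 5*k)) = (k² + 13*k) + (5 - 4*k) = 5 + k² + 9*k)
-q(d) = -(5 + (-19/33)² + 9*(-19/33)) = -(5 + 361/1089 - 57/11) = -1*163/1089 = -163/1089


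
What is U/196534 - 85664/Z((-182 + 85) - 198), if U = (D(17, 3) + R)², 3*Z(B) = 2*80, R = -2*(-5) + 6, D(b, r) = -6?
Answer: -789182027/491335 ≈ -1606.2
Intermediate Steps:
R = 16 (R = 10 + 6 = 16)
Z(B) = 160/3 (Z(B) = (2*80)/3 = (⅓)*160 = 160/3)
U = 100 (U = (-6 + 16)² = 10² = 100)
U/196534 - 85664/Z((-182 + 85) - 198) = 100/196534 - 85664/160/3 = 100*(1/196534) - 85664*3/160 = 50/98267 - 8031/5 = -789182027/491335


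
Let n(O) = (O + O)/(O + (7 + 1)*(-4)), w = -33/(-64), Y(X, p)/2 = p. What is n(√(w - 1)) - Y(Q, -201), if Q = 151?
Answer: 26357996/65567 - 512*I*√31/65567 ≈ 402.0 - 0.043478*I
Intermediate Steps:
Y(X, p) = 2*p
w = 33/64 (w = -33*(-1/64) = 33/64 ≈ 0.51563)
n(O) = 2*O/(-32 + O) (n(O) = (2*O)/(O + 8*(-4)) = (2*O)/(O - 32) = (2*O)/(-32 + O) = 2*O/(-32 + O))
n(√(w - 1)) - Y(Q, -201) = 2*√(33/64 - 1)/(-32 + √(33/64 - 1)) - 2*(-201) = 2*√(-31/64)/(-32 + √(-31/64)) - 1*(-402) = 2*(I*√31/8)/(-32 + I*√31/8) + 402 = I*√31/(4*(-32 + I*√31/8)) + 402 = 402 + I*√31/(4*(-32 + I*√31/8))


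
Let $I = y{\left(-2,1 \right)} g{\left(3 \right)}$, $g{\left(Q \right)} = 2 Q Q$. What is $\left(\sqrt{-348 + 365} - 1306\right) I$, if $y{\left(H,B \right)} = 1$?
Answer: $-23508 + 18 \sqrt{17} \approx -23434.0$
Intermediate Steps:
$g{\left(Q \right)} = 2 Q^{2}$
$I = 18$ ($I = 1 \cdot 2 \cdot 3^{2} = 1 \cdot 2 \cdot 9 = 1 \cdot 18 = 18$)
$\left(\sqrt{-348 + 365} - 1306\right) I = \left(\sqrt{-348 + 365} - 1306\right) 18 = \left(\sqrt{17} - 1306\right) 18 = \left(-1306 + \sqrt{17}\right) 18 = -23508 + 18 \sqrt{17}$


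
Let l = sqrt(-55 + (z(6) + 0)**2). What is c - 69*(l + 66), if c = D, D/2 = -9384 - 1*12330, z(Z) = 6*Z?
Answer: -47982 - 69*sqrt(1241) ≈ -50413.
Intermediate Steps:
D = -43428 (D = 2*(-9384 - 1*12330) = 2*(-9384 - 12330) = 2*(-21714) = -43428)
l = sqrt(1241) (l = sqrt(-55 + (6*6 + 0)**2) = sqrt(-55 + (36 + 0)**2) = sqrt(-55 + 36**2) = sqrt(-55 + 1296) = sqrt(1241) ≈ 35.228)
c = -43428
c - 69*(l + 66) = -43428 - 69*(sqrt(1241) + 66) = -43428 - 69*(66 + sqrt(1241)) = -43428 + (-4554 - 69*sqrt(1241)) = -47982 - 69*sqrt(1241)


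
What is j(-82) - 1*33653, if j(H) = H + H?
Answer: -33817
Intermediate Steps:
j(H) = 2*H
j(-82) - 1*33653 = 2*(-82) - 1*33653 = -164 - 33653 = -33817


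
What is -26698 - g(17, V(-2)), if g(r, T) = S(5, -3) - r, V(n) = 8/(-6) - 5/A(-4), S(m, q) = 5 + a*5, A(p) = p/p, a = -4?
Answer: -26666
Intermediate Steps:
A(p) = 1
S(m, q) = -15 (S(m, q) = 5 - 4*5 = 5 - 20 = -15)
V(n) = -19/3 (V(n) = 8/(-6) - 5/1 = 8*(-⅙) - 5*1 = -4/3 - 5 = -19/3)
g(r, T) = -15 - r
-26698 - g(17, V(-2)) = -26698 - (-15 - 1*17) = -26698 - (-15 - 17) = -26698 - 1*(-32) = -26698 + 32 = -26666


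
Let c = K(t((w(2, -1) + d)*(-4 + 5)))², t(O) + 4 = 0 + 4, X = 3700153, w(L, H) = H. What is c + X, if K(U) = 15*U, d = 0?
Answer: 3700153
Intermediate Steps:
t(O) = 0 (t(O) = -4 + (0 + 4) = -4 + 4 = 0)
c = 0 (c = (15*0)² = 0² = 0)
c + X = 0 + 3700153 = 3700153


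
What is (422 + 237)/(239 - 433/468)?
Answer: 308412/111419 ≈ 2.7680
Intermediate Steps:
(422 + 237)/(239 - 433/468) = 659/(239 - 433*1/468) = 659/(239 - 433/468) = 659/(111419/468) = 659*(468/111419) = 308412/111419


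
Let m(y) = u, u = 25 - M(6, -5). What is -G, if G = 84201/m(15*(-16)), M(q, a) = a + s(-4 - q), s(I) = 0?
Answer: -28067/10 ≈ -2806.7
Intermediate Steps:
M(q, a) = a (M(q, a) = a + 0 = a)
u = 30 (u = 25 - 1*(-5) = 25 + 5 = 30)
m(y) = 30
G = 28067/10 (G = 84201/30 = 84201*(1/30) = 28067/10 ≈ 2806.7)
-G = -1*28067/10 = -28067/10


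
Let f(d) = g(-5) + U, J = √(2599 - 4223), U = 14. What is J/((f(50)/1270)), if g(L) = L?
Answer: 2540*I*√406/9 ≈ 5686.6*I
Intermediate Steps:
J = 2*I*√406 (J = √(-1624) = 2*I*√406 ≈ 40.299*I)
f(d) = 9 (f(d) = -5 + 14 = 9)
J/((f(50)/1270)) = (2*I*√406)/((9/1270)) = (2*I*√406)/((9*(1/1270))) = (2*I*√406)/(9/1270) = (2*I*√406)*(1270/9) = 2540*I*√406/9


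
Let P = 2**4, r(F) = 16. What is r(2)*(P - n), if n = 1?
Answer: 240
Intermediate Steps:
P = 16
r(2)*(P - n) = 16*(16 - 1*1) = 16*(16 - 1) = 16*15 = 240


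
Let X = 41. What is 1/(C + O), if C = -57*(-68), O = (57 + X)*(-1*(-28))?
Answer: 1/6620 ≈ 0.00015106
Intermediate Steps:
O = 2744 (O = (57 + 41)*(-1*(-28)) = 98*28 = 2744)
C = 3876
1/(C + O) = 1/(3876 + 2744) = 1/6620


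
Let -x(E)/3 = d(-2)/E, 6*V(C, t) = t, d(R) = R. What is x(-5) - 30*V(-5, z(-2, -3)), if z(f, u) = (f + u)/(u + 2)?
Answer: -131/5 ≈ -26.200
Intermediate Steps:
z(f, u) = (f + u)/(2 + u)
V(C, t) = t/6
x(E) = 6/E (x(E) = -(-6)/E = 6/E)
x(-5) - 30*V(-5, z(-2, -3)) = 6/(-5) - 5*(-2 - 3)/(2 - 3) = 6*(-1/5) - 5*-5/(-1) = -6/5 - 5*(-1*(-5)) = -6/5 - 5*5 = -6/5 - 30*5/6 = -6/5 - 25 = -131/5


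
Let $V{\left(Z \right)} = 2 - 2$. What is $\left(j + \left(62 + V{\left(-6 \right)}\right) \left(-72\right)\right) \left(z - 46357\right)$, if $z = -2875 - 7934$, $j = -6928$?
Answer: $651235072$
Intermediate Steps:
$V{\left(Z \right)} = 0$
$z = -10809$
$\left(j + \left(62 + V{\left(-6 \right)}\right) \left(-72\right)\right) \left(z - 46357\right) = \left(-6928 + \left(62 + 0\right) \left(-72\right)\right) \left(-10809 - 46357\right) = \left(-6928 + 62 \left(-72\right)\right) \left(-57166\right) = \left(-6928 - 4464\right) \left(-57166\right) = \left(-11392\right) \left(-57166\right) = 651235072$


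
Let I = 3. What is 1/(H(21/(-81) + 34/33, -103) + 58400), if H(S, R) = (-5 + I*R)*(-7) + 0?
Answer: 1/60598 ≈ 1.6502e-5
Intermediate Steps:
H(S, R) = 35 - 21*R (H(S, R) = (-5 + 3*R)*(-7) + 0 = (35 - 21*R) + 0 = 35 - 21*R)
1/(H(21/(-81) + 34/33, -103) + 58400) = 1/((35 - 21*(-103)) + 58400) = 1/((35 + 2163) + 58400) = 1/(2198 + 58400) = 1/60598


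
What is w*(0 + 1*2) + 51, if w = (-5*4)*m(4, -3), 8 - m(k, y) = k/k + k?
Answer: -69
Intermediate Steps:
m(k, y) = 7 - k (m(k, y) = 8 - (k/k + k) = 8 - (1 + k) = 8 + (-1 - k) = 7 - k)
w = -60 (w = (-5*4)*(7 - 1*4) = -20*(7 - 4) = -20*3 = -60)
w*(0 + 1*2) + 51 = -60*(0 + 1*2) + 51 = -60*(0 + 2) + 51 = -60*2 + 51 = -120 + 51 = -69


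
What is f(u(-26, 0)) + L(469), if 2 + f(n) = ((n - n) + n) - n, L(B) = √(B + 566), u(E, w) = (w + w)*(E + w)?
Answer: -2 + 3*√115 ≈ 30.171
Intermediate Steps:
u(E, w) = 2*w*(E + w) (u(E, w) = (2*w)*(E + w) = 2*w*(E + w))
L(B) = √(566 + B)
f(n) = -2 (f(n) = -2 + (((n - n) + n) - n) = -2 + ((0 + n) - n) = -2 + (n - n) = -2 + 0 = -2)
f(u(-26, 0)) + L(469) = -2 + √(566 + 469) = -2 + √1035 = -2 + 3*√115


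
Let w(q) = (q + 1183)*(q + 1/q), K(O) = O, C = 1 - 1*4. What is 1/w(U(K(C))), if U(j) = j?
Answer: -3/11800 ≈ -0.00025424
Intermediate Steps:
C = -3 (C = 1 - 4 = -3)
w(q) = (1183 + q)*(q + 1/q)
1/w(U(K(C))) = 1/(1 + (-3)**2 + 1183*(-3) + 1183/(-3)) = 1/(1 + 9 - 3549 + 1183*(-1/3)) = 1/(1 + 9 - 3549 - 1183/3) = 1/(-11800/3) = -3/11800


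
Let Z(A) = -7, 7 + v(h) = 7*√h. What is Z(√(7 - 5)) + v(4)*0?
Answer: -7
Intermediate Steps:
v(h) = -7 + 7*√h
Z(√(7 - 5)) + v(4)*0 = -7 + (-7 + 7*√4)*0 = -7 + (-7 + 7*2)*0 = -7 + (-7 + 14)*0 = -7 + 7*0 = -7 + 0 = -7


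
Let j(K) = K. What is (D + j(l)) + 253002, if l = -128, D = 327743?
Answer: 580617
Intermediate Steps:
(D + j(l)) + 253002 = (327743 - 128) + 253002 = 327615 + 253002 = 580617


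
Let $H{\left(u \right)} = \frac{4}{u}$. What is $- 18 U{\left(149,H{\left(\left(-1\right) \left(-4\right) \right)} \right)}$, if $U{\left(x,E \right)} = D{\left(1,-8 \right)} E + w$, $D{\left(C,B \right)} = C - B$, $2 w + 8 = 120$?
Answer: $-1170$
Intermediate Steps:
$w = 56$ ($w = -4 + \frac{1}{2} \cdot 120 = -4 + 60 = 56$)
$U{\left(x,E \right)} = 56 + 9 E$ ($U{\left(x,E \right)} = \left(1 - -8\right) E + 56 = \left(1 + 8\right) E + 56 = 9 E + 56 = 56 + 9 E$)
$- 18 U{\left(149,H{\left(\left(-1\right) \left(-4\right) \right)} \right)} = - 18 \left(56 + 9 \frac{4}{\left(-1\right) \left(-4\right)}\right) = - 18 \left(56 + 9 \cdot \frac{4}{4}\right) = - 18 \left(56 + 9 \cdot 4 \cdot \frac{1}{4}\right) = - 18 \left(56 + 9 \cdot 1\right) = - 18 \left(56 + 9\right) = \left(-18\right) 65 = -1170$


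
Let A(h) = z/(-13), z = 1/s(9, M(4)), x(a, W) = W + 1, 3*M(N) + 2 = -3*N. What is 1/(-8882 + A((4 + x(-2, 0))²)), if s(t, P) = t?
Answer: -117/1039195 ≈ -0.00011259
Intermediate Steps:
M(N) = -⅔ - N (M(N) = -⅔ + (-3*N)/3 = -⅔ - N)
x(a, W) = 1 + W
z = ⅑ (z = 1/9 = ⅑ ≈ 0.11111)
A(h) = -1/117 (A(h) = (⅑)/(-13) = (⅑)*(-1/13) = -1/117)
1/(-8882 + A((4 + x(-2, 0))²)) = 1/(-8882 - 1/117) = 1/(-1039195/117) = -117/1039195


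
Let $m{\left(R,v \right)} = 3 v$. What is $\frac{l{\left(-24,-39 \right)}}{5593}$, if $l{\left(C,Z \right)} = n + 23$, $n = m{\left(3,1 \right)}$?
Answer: $\frac{26}{5593} \approx 0.0046487$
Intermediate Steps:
$n = 3$ ($n = 3 \cdot 1 = 3$)
$l{\left(C,Z \right)} = 26$ ($l{\left(C,Z \right)} = 3 + 23 = 26$)
$\frac{l{\left(-24,-39 \right)}}{5593} = \frac{26}{5593}$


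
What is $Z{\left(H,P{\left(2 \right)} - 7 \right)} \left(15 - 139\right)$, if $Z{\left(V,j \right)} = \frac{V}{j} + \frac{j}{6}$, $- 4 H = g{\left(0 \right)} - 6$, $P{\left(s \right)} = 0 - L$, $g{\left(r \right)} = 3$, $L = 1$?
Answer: $\frac{4247}{24} \approx 176.96$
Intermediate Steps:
$P{\left(s \right)} = -1$ ($P{\left(s \right)} = 0 - 1 = -1$)
$H = \frac{3}{4}$ ($H = - \frac{3 - 6}{4} = \left(- \frac{1}{4}\right) \left(-3\right) = \frac{3}{4} \approx 0.75$)
$Z{\left(V,j \right)} = \frac{j}{6} + \frac{V}{j}$ ($Z{\left(V,j \right)} = \frac{V}{j} + j \frac{1}{6} = \frac{V}{j} + \frac{j}{6} = \frac{j}{6} + \frac{V}{j}$)
$Z{\left(H,P{\left(2 \right)} - 7 \right)} \left(15 - 139\right) = \left(\frac{-1 - 7}{6} + \frac{3}{4 \left(-1 - 7\right)}\right) \left(15 - 139\right) = \left(\frac{-1 - 7}{6} + \frac{3}{4 \left(-1 - 7\right)}\right) \left(-124\right) = \left(\frac{1}{6} \left(-8\right) + \frac{3}{4 \left(-8\right)}\right) \left(-124\right) = \left(- \frac{4}{3} + \frac{3}{4} \left(- \frac{1}{8}\right)\right) \left(-124\right) = \left(- \frac{4}{3} - \frac{3}{32}\right) \left(-124\right) = \left(- \frac{137}{96}\right) \left(-124\right) = \frac{4247}{24}$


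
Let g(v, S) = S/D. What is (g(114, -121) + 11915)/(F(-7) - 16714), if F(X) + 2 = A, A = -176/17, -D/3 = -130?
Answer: -78994393/110895720 ≈ -0.71233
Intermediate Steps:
D = 390 (D = -3*(-130) = 390)
A = -176/17 (A = -176*1/17 = -176/17 ≈ -10.353)
F(X) = -210/17 (F(X) = -2 - 176/17 = -210/17)
g(v, S) = S/390
(g(114, -121) + 11915)/(F(-7) - 16714) = ((1/390)*(-121) + 11915)/(-210/17 - 16714) = (-121/390 + 11915)/(-284348/17) = (4646729/390)*(-17/284348) = -78994393/110895720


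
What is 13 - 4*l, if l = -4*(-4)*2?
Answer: -115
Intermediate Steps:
l = 32 (l = 16*2 = 32)
13 - 4*l = 13 - 4*32 = 13 - 128 = -115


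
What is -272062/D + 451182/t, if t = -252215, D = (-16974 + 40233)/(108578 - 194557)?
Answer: 5899706615873932/5866268685 ≈ 1.0057e+6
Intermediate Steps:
D = -23259/85979 (D = 23259/(-85979) = 23259*(-1/85979) = -23259/85979 ≈ -0.27052)
-272062/D + 451182/t = -272062/(-23259/85979) + 451182/(-252215) = -272062*(-85979/23259) + 451182*(-1/252215) = 23391618698/23259 - 451182/252215 = 5899706615873932/5866268685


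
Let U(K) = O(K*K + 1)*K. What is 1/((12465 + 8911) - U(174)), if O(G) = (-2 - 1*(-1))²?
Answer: 1/21202 ≈ 4.7165e-5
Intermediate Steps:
O(G) = 1 (O(G) = (-2 + 1)² = (-1)² = 1)
U(K) = K (U(K) = 1*K = K)
1/((12465 + 8911) - U(174)) = 1/((12465 + 8911) - 1*174) = 1/(21376 - 174) = 1/21202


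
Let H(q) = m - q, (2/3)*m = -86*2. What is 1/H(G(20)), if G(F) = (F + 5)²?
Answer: -1/883 ≈ -0.0011325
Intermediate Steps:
G(F) = (5 + F)²
m = -258 (m = 3*(-86*2)/2 = (3/2)*(-172) = -258)
H(q) = -258 - q
1/H(G(20)) = 1/(-258 - (5 + 20)²) = 1/(-258 - 1*25²) = 1/(-258 - 1*625) = 1/(-258 - 625) = 1/(-883) = -1/883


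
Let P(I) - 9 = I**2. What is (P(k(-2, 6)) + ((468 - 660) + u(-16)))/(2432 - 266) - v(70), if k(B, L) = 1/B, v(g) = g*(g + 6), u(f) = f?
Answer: -15364425/2888 ≈ -5320.1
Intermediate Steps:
v(g) = g*(6 + g)
P(I) = 9 + I**2
(P(k(-2, 6)) + ((468 - 660) + u(-16)))/(2432 - 266) - v(70) = ((9 + (1/(-2))**2) + ((468 - 660) - 16))/(2432 - 266) - 70*(6 + 70) = ((9 + (-1/2)**2) + (-192 - 16))/2166 - 70*76 = ((9 + 1/4) - 208)*(1/2166) - 1*5320 = (37/4 - 208)*(1/2166) - 5320 = -795/4*1/2166 - 5320 = -265/2888 - 5320 = -15364425/2888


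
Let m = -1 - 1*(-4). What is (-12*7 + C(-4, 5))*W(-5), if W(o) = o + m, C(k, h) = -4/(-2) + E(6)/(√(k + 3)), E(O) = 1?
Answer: 164 + 2*I ≈ 164.0 + 2.0*I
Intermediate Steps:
m = 3 (m = -1 + 4 = 3)
C(k, h) = 2 + (3 + k)^(-½) (C(k, h) = -4/(-2) + 1/√(k + 3) = -4*(-½) + 1/√(3 + k) = 2 + 1/√(3 + k) = 2 + (3 + k)^(-½))
W(o) = 3 + o (W(o) = o + 3 = 3 + o)
(-12*7 + C(-4, 5))*W(-5) = (-12*7 + (2 + (3 - 4)^(-½)))*(3 - 5) = (-84 + (2 + (-1)^(-½)))*(-2) = (-84 + (2 - I))*(-2) = (-82 - I)*(-2) = 164 + 2*I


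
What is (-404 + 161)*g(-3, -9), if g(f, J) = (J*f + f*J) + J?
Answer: -10935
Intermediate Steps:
g(f, J) = J + 2*J*f (g(f, J) = (J*f + J*f) + J = 2*J*f + J = J + 2*J*f)
(-404 + 161)*g(-3, -9) = (-404 + 161)*(-9*(1 + 2*(-3))) = -(-2187)*(1 - 6) = -(-2187)*(-5) = -243*45 = -10935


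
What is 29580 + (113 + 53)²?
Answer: 57136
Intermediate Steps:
29580 + (113 + 53)² = 29580 + 166² = 29580 + 27556 = 57136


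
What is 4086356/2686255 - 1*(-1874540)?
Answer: 5035496534056/2686255 ≈ 1.8745e+6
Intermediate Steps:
4086356/2686255 - 1*(-1874540) = 4086356*(1/2686255) + 1874540 = 4086356/2686255 + 1874540 = 5035496534056/2686255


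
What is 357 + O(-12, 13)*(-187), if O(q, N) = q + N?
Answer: 170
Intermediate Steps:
O(q, N) = N + q
357 + O(-12, 13)*(-187) = 357 + (13 - 12)*(-187) = 357 + 1*(-187) = 357 - 187 = 170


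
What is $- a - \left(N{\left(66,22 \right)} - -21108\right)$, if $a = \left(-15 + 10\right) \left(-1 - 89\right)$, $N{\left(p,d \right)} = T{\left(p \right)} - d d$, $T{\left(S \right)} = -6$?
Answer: $-21068$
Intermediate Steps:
$N{\left(p,d \right)} = -6 - d^{2}$ ($N{\left(p,d \right)} = -6 - d d = -6 - d^{2}$)
$a = 450$ ($a = \left(-5\right) \left(-90\right) = 450$)
$- a - \left(N{\left(66,22 \right)} - -21108\right) = \left(-1\right) 450 - \left(\left(-6 - 22^{2}\right) - -21108\right) = -450 - \left(\left(-6 - 484\right) + 21108\right) = -450 - \left(-490 + 21108\right) = -450 - 20618 = -21068$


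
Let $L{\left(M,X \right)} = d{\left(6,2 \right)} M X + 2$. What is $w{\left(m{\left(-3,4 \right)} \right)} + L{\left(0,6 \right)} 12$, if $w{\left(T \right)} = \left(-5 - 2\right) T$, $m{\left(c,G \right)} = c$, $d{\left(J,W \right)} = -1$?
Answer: $45$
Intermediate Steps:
$L{\left(M,X \right)} = 2 - M X$ ($L{\left(M,X \right)} = - M X + 2 = 2 - M X$)
$w{\left(T \right)} = - 7 T$
$w{\left(m{\left(-3,4 \right)} \right)} + L{\left(0,6 \right)} 12 = \left(-7\right) \left(-3\right) + \left(2 - 0 \cdot 6\right) 12 = 21 + \left(2 + 0\right) 12 = 21 + 2 \cdot 12 = 21 + 24 = 45$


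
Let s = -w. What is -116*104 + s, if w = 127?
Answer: -12191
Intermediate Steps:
s = -127 (s = -1*127 = -127)
-116*104 + s = -116*104 - 127 = -12064 - 127 = -12191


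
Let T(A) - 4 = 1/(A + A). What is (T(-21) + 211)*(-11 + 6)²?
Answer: 225725/42 ≈ 5374.4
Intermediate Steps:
T(A) = 4 + 1/(2*A) (T(A) = 4 + 1/(A + A) = 4 + 1/(2*A))
(T(-21) + 211)*(-11 + 6)² = ((4 + (½)/(-21)) + 211)*(-11 + 6)² = ((4 + (½)*(-1/21)) + 211)*(-5)² = ((4 - 1/42) + 211)*25 = (167/42 + 211)*25 = (9029/42)*25 = 225725/42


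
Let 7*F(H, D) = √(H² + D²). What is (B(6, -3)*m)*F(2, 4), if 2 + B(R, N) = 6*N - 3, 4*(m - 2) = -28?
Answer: 230*√5/7 ≈ 73.471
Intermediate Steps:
m = -5 (m = 2 + (¼)*(-28) = 2 - 7 = -5)
F(H, D) = √(D² + H²)/7 (F(H, D) = √(H² + D²)/7 = √(D² + H²)/7)
B(R, N) = -5 + 6*N (B(R, N) = -2 + (6*N - 3) = -2 + (-3 + 6*N) = -5 + 6*N)
(B(6, -3)*m)*F(2, 4) = ((-5 + 6*(-3))*(-5))*(√(4² + 2²)/7) = ((-5 - 18)*(-5))*(√(16 + 4)/7) = (-23*(-5))*(√20/7) = 115*((2*√5)/7) = 115*(2*√5/7) = 230*√5/7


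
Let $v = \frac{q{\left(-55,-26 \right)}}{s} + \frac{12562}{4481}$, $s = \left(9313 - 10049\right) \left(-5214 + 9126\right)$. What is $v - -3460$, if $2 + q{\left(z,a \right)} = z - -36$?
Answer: $\frac{14892176844935}{4300612864} \approx 3462.8$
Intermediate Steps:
$q{\left(z,a \right)} = 34 + z$ ($q{\left(z,a \right)} = -2 + \left(z - -36\right) = -2 + \left(z + 36\right) = -2 + \left(36 + z\right) = 34 + z$)
$s = -2879232$ ($s = \left(-736\right) 3912 = -2879232$)
$v = \frac{12056335495}{4300612864}$ ($v = \frac{34 - 55}{-2879232} + \frac{12562}{4481} = \left(-21\right) \left(- \frac{1}{2879232}\right) + 12562 \cdot \frac{1}{4481} = \frac{7}{959744} + \frac{12562}{4481} = \frac{12056335495}{4300612864} \approx 2.8034$)
$v - -3460 = \frac{12056335495}{4300612864} - -3460 = \frac{12056335495}{4300612864} + 3460 = \frac{14892176844935}{4300612864}$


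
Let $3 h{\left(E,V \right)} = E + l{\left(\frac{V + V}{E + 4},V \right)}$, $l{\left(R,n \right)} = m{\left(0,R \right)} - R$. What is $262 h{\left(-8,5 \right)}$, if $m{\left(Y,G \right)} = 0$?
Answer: $- \frac{1441}{3} \approx -480.33$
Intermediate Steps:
$l{\left(R,n \right)} = - R$ ($l{\left(R,n \right)} = 0 - R = - R$)
$h{\left(E,V \right)} = \frac{E}{3} - \frac{2 V}{3 \left(4 + E\right)}$ ($h{\left(E,V \right)} = \frac{E - \frac{V + V}{E + 4}}{3} = \frac{E - \frac{2 V}{4 + E}}{3} = \frac{E}{3} - \frac{2 V}{3 \left(4 + E\right)}$)
$262 h{\left(-8,5 \right)} = 262 \frac{\left(-2\right) 5 - 8 \left(4 - 8\right)}{3 \left(4 - 8\right)} = 262 \frac{-10 - -32}{3 \left(-4\right)} = 262 \cdot \frac{1}{3} \left(- \frac{1}{4}\right) \left(-10 + 32\right) = 262 \cdot \frac{1}{3} \left(- \frac{1}{4}\right) 22 = 262 \left(- \frac{11}{6}\right) = - \frac{1441}{3}$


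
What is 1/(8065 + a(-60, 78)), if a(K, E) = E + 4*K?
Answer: 1/7903 ≈ 0.00012653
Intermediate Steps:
1/(8065 + a(-60, 78)) = 1/(8065 + (78 + 4*(-60))) = 1/(8065 + (78 - 240)) = 1/(8065 - 162) = 1/7903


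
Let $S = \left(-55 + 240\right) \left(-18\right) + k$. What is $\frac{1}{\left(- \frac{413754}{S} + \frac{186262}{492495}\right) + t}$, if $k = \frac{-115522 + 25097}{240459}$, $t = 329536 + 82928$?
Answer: $\frac{78879860338605}{32544932298636274732} \approx 2.4237 \cdot 10^{-6}$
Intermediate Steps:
$t = 412464$
$k = - \frac{90425}{240459}$ ($k = \left(-90425\right) \frac{1}{240459} = - \frac{90425}{240459} \approx -0.37605$)
$S = - \frac{800818895}{240459}$ ($S = \left(-55 + 240\right) \left(-18\right) - \frac{90425}{240459} = 185 \left(-18\right) - \frac{90425}{240459} = -3330 - \frac{90425}{240459} = - \frac{800818895}{240459} \approx -3330.4$)
$\frac{1}{\left(- \frac{413754}{S} + \frac{186262}{492495}\right) + t} = \frac{1}{\left(- \frac{413754}{- \frac{800818895}{240459}} + \frac{186262}{492495}\right) + 412464} = \frac{1}{\left(\left(-413754\right) \left(- \frac{240459}{800818895}\right) + 186262 \cdot \frac{1}{492495}\right) + 412464} = \frac{1}{\left(\frac{99490873086}{800818895} + \frac{186262}{492495}\right) + 412464} = \frac{1}{\frac{9829583933902012}{78879860338605} + 412464} = \frac{1}{\frac{32544932298636274732}{78879860338605}} = \frac{78879860338605}{32544932298636274732}$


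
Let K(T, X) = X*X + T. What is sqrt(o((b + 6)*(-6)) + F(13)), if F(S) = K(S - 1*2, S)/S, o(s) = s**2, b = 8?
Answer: 6*sqrt(33189)/13 ≈ 84.082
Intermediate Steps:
K(T, X) = T + X**2 (K(T, X) = X**2 + T = T + X**2)
F(S) = (-2 + S + S**2)/S (F(S) = ((S - 1*2) + S**2)/S = ((S - 2) + S**2)/S = ((-2 + S) + S**2)/S = (-2 + S + S**2)/S)
sqrt(o((b + 6)*(-6)) + F(13)) = sqrt(((8 + 6)*(-6))**2 + (1 + 13 - 2/13)) = sqrt((14*(-6))**2 + (1 + 13 - 2*1/13)) = sqrt((-84)**2 + (1 + 13 - 2/13)) = sqrt(7056 + 180/13) = sqrt(91908/13) = 6*sqrt(33189)/13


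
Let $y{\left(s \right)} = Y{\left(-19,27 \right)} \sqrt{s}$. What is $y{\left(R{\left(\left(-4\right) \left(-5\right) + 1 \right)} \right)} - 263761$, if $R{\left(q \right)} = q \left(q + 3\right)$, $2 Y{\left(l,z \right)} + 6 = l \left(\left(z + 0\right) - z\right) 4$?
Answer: $-263761 - 18 \sqrt{14} \approx -2.6383 \cdot 10^{5}$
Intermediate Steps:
$Y{\left(l,z \right)} = -3$ ($Y{\left(l,z \right)} = -3 + \frac{l \left(\left(z + 0\right) - z\right) 4}{2} = -3 + \frac{l \left(z - z\right) 4}{2} = -3 + \frac{l 0 \cdot 4}{2} = -3 + \frac{0 \cdot 4}{2} = -3 + \frac{1}{2} \cdot 0 = -3 + 0 = -3$)
$R{\left(q \right)} = q \left(3 + q\right)$
$y{\left(s \right)} = - 3 \sqrt{s}$
$y{\left(R{\left(\left(-4\right) \left(-5\right) + 1 \right)} \right)} - 263761 = - 3 \sqrt{\left(\left(-4\right) \left(-5\right) + 1\right) \left(3 + \left(\left(-4\right) \left(-5\right) + 1\right)\right)} - 263761 = - 3 \sqrt{\left(20 + 1\right) \left(3 + \left(20 + 1\right)\right)} - 263761 = - 3 \sqrt{21 \left(3 + 21\right)} - 263761 = - 3 \sqrt{21 \cdot 24} - 263761 = - 3 \sqrt{504} - 263761 = - 3 \cdot 6 \sqrt{14} - 263761 = - 18 \sqrt{14} - 263761 = -263761 - 18 \sqrt{14}$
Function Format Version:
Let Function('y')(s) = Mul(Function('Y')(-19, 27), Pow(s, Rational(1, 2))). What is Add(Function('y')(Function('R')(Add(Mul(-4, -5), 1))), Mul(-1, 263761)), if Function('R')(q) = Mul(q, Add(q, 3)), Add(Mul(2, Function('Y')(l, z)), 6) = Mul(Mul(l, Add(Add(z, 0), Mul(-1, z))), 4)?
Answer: Add(-263761, Mul(-18, Pow(14, Rational(1, 2)))) ≈ -2.6383e+5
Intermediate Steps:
Function('Y')(l, z) = -3 (Function('Y')(l, z) = Add(-3, Mul(Rational(1, 2), Mul(Mul(l, Add(Add(z, 0), Mul(-1, z))), 4))) = Add(-3, Mul(Rational(1, 2), Mul(Mul(l, Add(z, Mul(-1, z))), 4))) = Add(-3, Mul(Rational(1, 2), Mul(Mul(l, 0), 4))) = Add(-3, Mul(Rational(1, 2), Mul(0, 4))) = Add(-3, Mul(Rational(1, 2), 0)) = Add(-3, 0) = -3)
Function('R')(q) = Mul(q, Add(3, q))
Function('y')(s) = Mul(-3, Pow(s, Rational(1, 2)))
Add(Function('y')(Function('R')(Add(Mul(-4, -5), 1))), Mul(-1, 263761)) = Add(Mul(-3, Pow(Mul(Add(Mul(-4, -5), 1), Add(3, Add(Mul(-4, -5), 1))), Rational(1, 2))), Mul(-1, 263761)) = Add(Mul(-3, Pow(Mul(Add(20, 1), Add(3, Add(20, 1))), Rational(1, 2))), -263761) = Add(Mul(-3, Pow(Mul(21, Add(3, 21)), Rational(1, 2))), -263761) = Add(Mul(-3, Pow(Mul(21, 24), Rational(1, 2))), -263761) = Add(Mul(-3, Pow(504, Rational(1, 2))), -263761) = Add(Mul(-3, Mul(6, Pow(14, Rational(1, 2)))), -263761) = Add(Mul(-18, Pow(14, Rational(1, 2))), -263761) = Add(-263761, Mul(-18, Pow(14, Rational(1, 2))))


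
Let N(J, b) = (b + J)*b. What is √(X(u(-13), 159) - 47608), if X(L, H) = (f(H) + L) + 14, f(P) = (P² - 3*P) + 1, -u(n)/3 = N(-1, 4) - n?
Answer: 4*I*√1429 ≈ 151.21*I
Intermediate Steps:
N(J, b) = b*(J + b) (N(J, b) = (J + b)*b = b*(J + b))
u(n) = -36 + 3*n (u(n) = -3*(4*(-1 + 4) - n) = -3*(4*3 - n) = -3*(12 - n) = -36 + 3*n)
f(P) = 1 + P² - 3*P
X(L, H) = 15 + L + H² - 3*H (X(L, H) = ((1 + H² - 3*H) + L) + 14 = (1 + L + H² - 3*H) + 14 = 15 + L + H² - 3*H)
√(X(u(-13), 159) - 47608) = √((15 + (-36 + 3*(-13)) + 159² - 3*159) - 47608) = √((15 + (-36 - 39) + 25281 - 477) - 47608) = √((15 - 75 + 25281 - 477) - 47608) = √(24744 - 47608) = √(-22864) = 4*I*√1429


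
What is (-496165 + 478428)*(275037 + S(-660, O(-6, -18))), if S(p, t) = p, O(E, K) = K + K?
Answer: -4866624849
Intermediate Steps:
O(E, K) = 2*K
(-496165 + 478428)*(275037 + S(-660, O(-6, -18))) = (-496165 + 478428)*(275037 - 660) = -17737*274377 = -4866624849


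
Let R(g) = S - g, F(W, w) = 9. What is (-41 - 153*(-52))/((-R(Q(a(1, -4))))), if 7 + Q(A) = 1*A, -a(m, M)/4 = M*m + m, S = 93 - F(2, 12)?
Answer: -7915/79 ≈ -100.19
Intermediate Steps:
S = 84 (S = 93 - 1*9 = 93 - 9 = 84)
a(m, M) = -4*m - 4*M*m (a(m, M) = -4*(M*m + m) = -4*(m + M*m) = -4*m - 4*M*m)
Q(A) = -7 + A (Q(A) = -7 + 1*A = -7 + A)
R(g) = 84 - g
(-41 - 153*(-52))/((-R(Q(a(1, -4))))) = (-41 - 153*(-52))/((-(84 - (-7 - 4*1*(1 - 4))))) = (-41 + 7956)/((-(84 - (-7 - 4*1*(-3))))) = 7915/((-(84 - (-7 + 12)))) = 7915/((-(84 - 1*5))) = 7915/((-(84 - 5))) = 7915/((-1*79)) = 7915/(-79) = 7915*(-1/79) = -7915/79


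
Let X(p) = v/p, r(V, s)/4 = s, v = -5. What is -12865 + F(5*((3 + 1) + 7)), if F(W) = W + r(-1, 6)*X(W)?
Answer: -140934/11 ≈ -12812.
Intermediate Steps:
r(V, s) = 4*s
X(p) = -5/p
F(W) = W - 120/W (F(W) = W + (4*6)*(-5/W) = W + 24*(-5/W) = W - 120/W)
-12865 + F(5*((3 + 1) + 7)) = -12865 + (5*((3 + 1) + 7) - 120*1/(5*((3 + 1) + 7))) = -12865 + (5*(4 + 7) - 120*1/(5*(4 + 7))) = -12865 + (5*11 - 120/(5*11)) = -12865 + (55 - 120/55) = -12865 + (55 - 120*1/55) = -12865 + (55 - 24/11) = -12865 + 581/11 = -140934/11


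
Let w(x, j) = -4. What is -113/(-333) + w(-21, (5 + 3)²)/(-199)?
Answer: 23819/66267 ≈ 0.35944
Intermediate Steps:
-113/(-333) + w(-21, (5 + 3)²)/(-199) = -113/(-333) - 4/(-199) = -113*(-1/333) - 4*(-1/199) = 113/333 + 4/199 = 23819/66267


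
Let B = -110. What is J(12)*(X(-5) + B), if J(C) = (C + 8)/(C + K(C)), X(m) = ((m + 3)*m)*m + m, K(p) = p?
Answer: -275/2 ≈ -137.50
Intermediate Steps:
X(m) = m + m²*(3 + m) (X(m) = ((3 + m)*m)*m + m = (m*(3 + m))*m + m = m²*(3 + m) + m = m + m²*(3 + m))
J(C) = (8 + C)/(2*C) (J(C) = (C + 8)/(C + C) = (8 + C)/((2*C)) = (8 + C)*(1/(2*C)) = (8 + C)/(2*C))
J(12)*(X(-5) + B) = ((½)*(8 + 12)/12)*(-5*(1 + (-5)² + 3*(-5)) - 110) = ((½)*(1/12)*20)*(-5*(1 + 25 - 15) - 110) = 5*(-5*11 - 110)/6 = 5*(-55 - 110)/6 = (⅚)*(-165) = -275/2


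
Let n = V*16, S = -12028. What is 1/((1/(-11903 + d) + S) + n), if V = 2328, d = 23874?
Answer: 11971/301908621 ≈ 3.9651e-5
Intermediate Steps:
n = 37248 (n = 2328*16 = 37248)
1/((1/(-11903 + d) + S) + n) = 1/((1/(-11903 + 23874) - 12028) + 37248) = 1/((1/11971 - 12028) + 37248) = 1/(-143987187/11971 + 37248) = 1/(301908621/11971) = 11971/301908621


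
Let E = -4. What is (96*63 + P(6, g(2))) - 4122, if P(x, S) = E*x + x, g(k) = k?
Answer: 1908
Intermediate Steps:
P(x, S) = -3*x (P(x, S) = -4*x + x = -3*x)
(96*63 + P(6, g(2))) - 4122 = (96*63 - 3*6) - 4122 = (6048 - 18) - 4122 = 6030 - 4122 = 1908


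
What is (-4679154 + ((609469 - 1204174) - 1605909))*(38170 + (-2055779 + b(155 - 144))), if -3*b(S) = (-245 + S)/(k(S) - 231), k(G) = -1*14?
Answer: 485823940875192/35 ≈ 1.3881e+13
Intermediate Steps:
k(G) = -14
b(S) = -1/3 + S/735 (b(S) = -(-245 + S)/(3*(-14 - 231)) = -(-245 + S)/(3*(-245)) = -(-245 + S)*(-1)/(3*245) = -(1 - S/245)/3 = -1/3 + S/735)
(-4679154 + ((609469 - 1204174) - 1605909))*(38170 + (-2055779 + b(155 - 144))) = (-4679154 + ((609469 - 1204174) - 1605909))*(38170 + (-2055779 + (-1/3 + (155 - 144)/735))) = (-4679154 + (-594705 - 1605909))*(38170 + (-2055779 + (-1/3 + (1/735)*11))) = (-4679154 - 2200614)*(38170 + (-2055779 + (-1/3 + 11/735))) = -6879768*(38170 + (-2055779 - 78/245)) = -6879768*(38170 - 503665933/245) = -6879768*(-494314283/245) = 485823940875192/35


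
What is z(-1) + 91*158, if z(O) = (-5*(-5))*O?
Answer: 14353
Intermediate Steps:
z(O) = 25*O
z(-1) + 91*158 = 25*(-1) + 91*158 = -25 + 14378 = 14353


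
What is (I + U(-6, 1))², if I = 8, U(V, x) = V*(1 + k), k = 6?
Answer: 1156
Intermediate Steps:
U(V, x) = 7*V (U(V, x) = V*(1 + 6) = V*7 = 7*V)
(I + U(-6, 1))² = (8 + 7*(-6))² = (8 - 42)² = (-34)² = 1156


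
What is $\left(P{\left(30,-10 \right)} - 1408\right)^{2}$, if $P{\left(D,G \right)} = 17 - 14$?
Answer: $1974025$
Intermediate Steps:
$P{\left(D,G \right)} = 3$
$\left(P{\left(30,-10 \right)} - 1408\right)^{2} = \left(3 - 1408\right)^{2} = \left(-1405\right)^{2} = 1974025$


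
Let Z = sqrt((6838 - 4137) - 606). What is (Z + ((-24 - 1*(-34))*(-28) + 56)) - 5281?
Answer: -5505 + sqrt(2095) ≈ -5459.2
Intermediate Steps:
Z = sqrt(2095) (Z = sqrt(2701 - 606) = sqrt(2095) ≈ 45.771)
(Z + ((-24 - 1*(-34))*(-28) + 56)) - 5281 = (sqrt(2095) + ((-24 - 1*(-34))*(-28) + 56)) - 5281 = (sqrt(2095) + ((-24 + 34)*(-28) + 56)) - 5281 = (sqrt(2095) + (10*(-28) + 56)) - 5281 = (sqrt(2095) + (-280 + 56)) - 5281 = (sqrt(2095) - 224) - 5281 = (-224 + sqrt(2095)) - 5281 = -5505 + sqrt(2095)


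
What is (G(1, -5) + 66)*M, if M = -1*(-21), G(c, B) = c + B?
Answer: 1302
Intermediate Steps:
G(c, B) = B + c
M = 21
(G(1, -5) + 66)*M = ((-5 + 1) + 66)*21 = (-4 + 66)*21 = 62*21 = 1302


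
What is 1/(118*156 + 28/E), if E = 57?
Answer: 57/1049284 ≈ 5.4323e-5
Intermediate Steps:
1/(118*156 + 28/E) = 1/(118*156 + 28/57) = 1/(18408 + 28*(1/57)) = 1/(18408 + 28/57) = 1/(1049284/57) = 57/1049284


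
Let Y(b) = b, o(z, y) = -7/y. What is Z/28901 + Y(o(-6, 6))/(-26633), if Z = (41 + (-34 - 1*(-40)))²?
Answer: 353196089/4618321998 ≈ 0.076477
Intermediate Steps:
Z = 2209 (Z = (41 + (-34 + 40))² = (41 + 6)² = 47² = 2209)
Z/28901 + Y(o(-6, 6))/(-26633) = 2209/28901 - 7/6/(-26633) = 2209*(1/28901) - 7*⅙*(-1/26633) = 2209/28901 - 7/6*(-1/26633) = 2209/28901 + 7/159798 = 353196089/4618321998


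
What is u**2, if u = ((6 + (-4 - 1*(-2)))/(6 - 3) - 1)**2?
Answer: 1/81 ≈ 0.012346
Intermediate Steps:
u = 1/9 (u = ((6 + (-4 + 2))/3 - 1)**2 = ((6 - 2)*(1/3) - 1)**2 = (4*(1/3) - 1)**2 = (4/3 - 1)**2 = (1/3)**2 = 1/9 ≈ 0.11111)
u**2 = (1/9)**2 = 1/81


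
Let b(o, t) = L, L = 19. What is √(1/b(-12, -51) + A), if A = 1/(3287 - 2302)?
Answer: 2*√4697465/18715 ≈ 0.23162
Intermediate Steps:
b(o, t) = 19
A = 1/985 ≈ 0.0010152
√(1/b(-12, -51) + A) = √(1/19 + 1/985) = √(1004/18715) = 2*√4697465/18715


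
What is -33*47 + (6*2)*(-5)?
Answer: -1611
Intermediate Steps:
-33*47 + (6*2)*(-5) = -1551 + 12*(-5) = -1551 - 60 = -1611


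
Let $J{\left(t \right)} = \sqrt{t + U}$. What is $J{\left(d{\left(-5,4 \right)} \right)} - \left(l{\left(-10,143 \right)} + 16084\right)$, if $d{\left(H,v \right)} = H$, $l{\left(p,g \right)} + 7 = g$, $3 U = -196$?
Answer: $-16220 + \frac{i \sqrt{633}}{3} \approx -16220.0 + 8.3865 i$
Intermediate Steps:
$U = - \frac{196}{3}$ ($U = \frac{1}{3} \left(-196\right) = - \frac{196}{3} \approx -65.333$)
$l{\left(p,g \right)} = -7 + g$
$J{\left(t \right)} = \sqrt{- \frac{196}{3} + t}$ ($J{\left(t \right)} = \sqrt{t - \frac{196}{3}} = \sqrt{- \frac{196}{3} + t}$)
$J{\left(d{\left(-5,4 \right)} \right)} - \left(l{\left(-10,143 \right)} + 16084\right) = \frac{\sqrt{-588 + 9 \left(-5\right)}}{3} - \left(\left(-7 + 143\right) + 16084\right) = \frac{\sqrt{-588 - 45}}{3} - \left(136 + 16084\right) = \frac{\sqrt{-633}}{3} - 16220 = \frac{i \sqrt{633}}{3} - 16220 = -16220 + \frac{i \sqrt{633}}{3}$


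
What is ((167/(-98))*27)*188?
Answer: -423846/49 ≈ -8649.9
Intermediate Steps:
((167/(-98))*27)*188 = ((167*(-1/98))*27)*188 = -167/98*27*188 = -4509/98*188 = -423846/49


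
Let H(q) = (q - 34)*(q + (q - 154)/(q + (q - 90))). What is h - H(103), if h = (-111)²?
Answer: 608343/116 ≈ 5244.3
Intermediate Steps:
h = 12321
H(q) = (-34 + q)*(q + (-154 + q)/(-90 + 2*q)) (H(q) = (-34 + q)*(q + (-154 + q)/(q + (-90 + q))) = (-34 + q)*(q + (-154 + q)/(-90 + 2*q)))
h - H(103) = 12321 - (2618 + 103³ + 1436*103 - 157/2*103²)/(-45 + 103) = 12321 - (2618 + 1092727 + 147908 - 157/2*10609)/58 = 12321 - (2618 + 1092727 + 147908 - 1665613/2)/58 = 12321 - 820893/(58*2) = 12321 - 1*820893/116 = 12321 - 820893/116 = 608343/116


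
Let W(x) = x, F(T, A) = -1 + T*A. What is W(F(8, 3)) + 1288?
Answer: 1311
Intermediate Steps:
F(T, A) = -1 + A*T
W(F(8, 3)) + 1288 = (-1 + 3*8) + 1288 = (-1 + 24) + 1288 = 23 + 1288 = 1311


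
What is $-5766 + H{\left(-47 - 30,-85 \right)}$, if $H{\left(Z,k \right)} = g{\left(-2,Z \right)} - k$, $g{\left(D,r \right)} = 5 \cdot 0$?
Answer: $-5681$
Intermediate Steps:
$g{\left(D,r \right)} = 0$
$H{\left(Z,k \right)} = - k$ ($H{\left(Z,k \right)} = 0 - k = - k$)
$-5766 + H{\left(-47 - 30,-85 \right)} = -5766 - -85 = -5766 + 85 = -5681$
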